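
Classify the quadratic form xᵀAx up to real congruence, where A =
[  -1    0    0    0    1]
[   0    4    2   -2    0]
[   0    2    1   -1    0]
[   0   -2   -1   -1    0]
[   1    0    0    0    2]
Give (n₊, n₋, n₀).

Answer: (2, 2, 1)

Derivation:
step 0: pivot -1 → sign −
step 1: pivot 4 → sign +
step 2: pivot -2 → sign −
step 3: pivot 3 → sign +
step 4: row/col 4 already zero → sign 0
signature = (2, 2, 1)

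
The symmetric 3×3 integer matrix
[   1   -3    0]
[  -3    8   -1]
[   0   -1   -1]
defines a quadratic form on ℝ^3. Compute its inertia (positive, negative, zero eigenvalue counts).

step 0: pivot 1 → sign +
step 1: pivot -1 → sign −
step 2: row/col 2 already zero → sign 0
signature = (1, 1, 1)

Answer: (1, 1, 1)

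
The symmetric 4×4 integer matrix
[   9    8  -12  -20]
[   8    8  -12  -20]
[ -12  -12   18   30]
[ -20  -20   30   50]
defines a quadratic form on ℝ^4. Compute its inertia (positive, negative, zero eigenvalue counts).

step 0: pivot 9 → sign +
step 1: pivot 8/9 → sign +
step 2: row/col 2 already zero → sign 0
step 3: row/col 3 already zero → sign 0
signature = (2, 0, 2)

Answer: (2, 0, 2)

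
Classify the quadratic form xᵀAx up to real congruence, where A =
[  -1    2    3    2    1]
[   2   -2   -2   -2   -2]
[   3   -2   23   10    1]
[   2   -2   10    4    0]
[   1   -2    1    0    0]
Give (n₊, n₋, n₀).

Answer: (3, 1, 1)

Derivation:
step 0: pivot -1 → sign −
step 1: pivot 2 → sign +
step 2: pivot 24 → sign +
step 3: pivot 1/3 → sign +
step 4: row/col 4 already zero → sign 0
signature = (3, 1, 1)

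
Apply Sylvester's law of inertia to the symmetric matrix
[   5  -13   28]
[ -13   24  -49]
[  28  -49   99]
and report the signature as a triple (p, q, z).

step 0: pivot 5 → sign +
step 1: pivot -49/5 → sign −
step 2: row/col 2 already zero → sign 0
signature = (1, 1, 1)

Answer: (1, 1, 1)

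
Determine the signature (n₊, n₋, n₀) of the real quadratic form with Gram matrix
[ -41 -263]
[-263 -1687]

step 0: pivot -41 → sign −
step 1: pivot 2/41 → sign +
signature = (1, 1, 0)

Answer: (1, 1, 0)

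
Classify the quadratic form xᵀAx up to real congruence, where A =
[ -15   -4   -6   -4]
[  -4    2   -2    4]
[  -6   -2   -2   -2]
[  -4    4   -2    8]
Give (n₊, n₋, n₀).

Answer: (3, 1, 0)

Derivation:
step 0: pivot -15 → sign −
step 1: pivot 46/15 → sign +
step 2: pivot 8/23 → sign +
step 3: pivot 1/2 → sign +
signature = (3, 1, 0)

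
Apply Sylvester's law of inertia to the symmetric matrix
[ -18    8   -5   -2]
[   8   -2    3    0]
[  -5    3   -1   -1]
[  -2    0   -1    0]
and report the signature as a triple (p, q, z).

Answer: (1, 2, 1)

Derivation:
step 0: pivot -18 → sign −
step 1: pivot 14/9 → sign +
step 2: pivot -2/7 → sign −
step 3: row/col 3 already zero → sign 0
signature = (1, 2, 1)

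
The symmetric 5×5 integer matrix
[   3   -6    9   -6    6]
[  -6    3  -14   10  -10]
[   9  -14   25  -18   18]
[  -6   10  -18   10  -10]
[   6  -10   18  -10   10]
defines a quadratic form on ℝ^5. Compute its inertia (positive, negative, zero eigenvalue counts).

step 0: pivot 3 → sign +
step 1: pivot -9 → sign −
step 2: pivot -2/9 → sign −
step 3: pivot 2 → sign +
step 4: row/col 4 already zero → sign 0
signature = (2, 2, 1)

Answer: (2, 2, 1)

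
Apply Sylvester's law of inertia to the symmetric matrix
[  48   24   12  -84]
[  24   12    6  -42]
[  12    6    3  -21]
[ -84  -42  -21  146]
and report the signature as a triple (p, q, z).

step 0: pivot 48 → sign +
step 1: pivot -1 → sign −
step 2: row/col 2 already zero → sign 0
step 3: row/col 3 already zero → sign 0
signature = (1, 1, 2)

Answer: (1, 1, 2)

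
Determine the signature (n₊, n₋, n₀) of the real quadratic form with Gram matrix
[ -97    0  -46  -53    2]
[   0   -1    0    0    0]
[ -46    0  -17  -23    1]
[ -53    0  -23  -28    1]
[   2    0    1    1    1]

Answer: (2, 2, 1)

Derivation:
step 0: pivot -97 → sign −
step 1: pivot -1 → sign −
step 2: pivot 467/97 → sign +
step 3: pivot 6/467 → sign +
step 4: row/col 4 already zero → sign 0
signature = (2, 2, 1)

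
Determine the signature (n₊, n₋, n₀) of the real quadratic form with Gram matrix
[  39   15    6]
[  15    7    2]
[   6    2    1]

step 0: pivot 39 → sign +
step 1: pivot 16/13 → sign +
step 2: row/col 2 already zero → sign 0
signature = (2, 0, 1)

Answer: (2, 0, 1)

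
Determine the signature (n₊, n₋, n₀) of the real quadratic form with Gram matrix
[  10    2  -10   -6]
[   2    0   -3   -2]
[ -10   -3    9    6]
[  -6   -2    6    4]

Answer: (2, 2, 0)

Derivation:
step 0: pivot 10 → sign +
step 1: pivot -2/5 → sign −
step 2: pivot 3/2 → sign +
step 3: pivot -2/3 → sign −
signature = (2, 2, 0)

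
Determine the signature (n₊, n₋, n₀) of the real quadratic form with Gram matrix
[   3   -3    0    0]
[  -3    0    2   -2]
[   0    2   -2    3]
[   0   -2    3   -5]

Answer: (2, 2, 0)

Derivation:
step 0: pivot 3 → sign +
step 1: pivot -3 → sign −
step 2: pivot -2/3 → sign −
step 3: pivot 1/2 → sign +
signature = (2, 2, 0)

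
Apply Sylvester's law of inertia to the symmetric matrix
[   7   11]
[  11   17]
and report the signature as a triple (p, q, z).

step 0: pivot 7 → sign +
step 1: pivot -2/7 → sign −
signature = (1, 1, 0)

Answer: (1, 1, 0)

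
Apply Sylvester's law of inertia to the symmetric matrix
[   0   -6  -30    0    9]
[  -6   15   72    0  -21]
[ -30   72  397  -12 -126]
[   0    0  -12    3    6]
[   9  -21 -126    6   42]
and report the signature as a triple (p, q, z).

step 0: pivot 15 → sign +
step 1: pivot -12/5 → sign −
step 2: pivot 52 → sign +
step 3: pivot 3/13 → sign +
step 4: pivot 3/16 → sign +
signature = (4, 1, 0)

Answer: (4, 1, 0)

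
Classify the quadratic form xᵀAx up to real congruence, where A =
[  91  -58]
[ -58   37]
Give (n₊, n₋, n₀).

Answer: (2, 0, 0)

Derivation:
step 0: pivot 91 → sign +
step 1: pivot 3/91 → sign +
signature = (2, 0, 0)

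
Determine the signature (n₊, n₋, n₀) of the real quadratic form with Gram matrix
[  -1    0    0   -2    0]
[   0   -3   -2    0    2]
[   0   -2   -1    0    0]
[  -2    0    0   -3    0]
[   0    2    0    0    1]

Answer: (2, 3, 0)

Derivation:
step 0: pivot -1 → sign −
step 1: pivot -3 → sign −
step 2: pivot 1/3 → sign +
step 3: pivot 1 → sign +
step 4: pivot -3 → sign −
signature = (2, 3, 0)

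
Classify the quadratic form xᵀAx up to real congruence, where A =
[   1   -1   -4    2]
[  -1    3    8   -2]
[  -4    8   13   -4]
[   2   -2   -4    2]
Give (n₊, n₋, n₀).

step 0: pivot 1 → sign +
step 1: pivot 2 → sign +
step 2: pivot -11 → sign −
step 3: pivot -6/11 → sign −
signature = (2, 2, 0)

Answer: (2, 2, 0)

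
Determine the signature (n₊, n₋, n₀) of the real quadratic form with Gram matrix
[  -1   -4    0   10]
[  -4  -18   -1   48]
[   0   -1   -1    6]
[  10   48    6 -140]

step 0: pivot -1 → sign −
step 1: pivot -2 → sign −
step 2: pivot -1/2 → sign −
step 3: row/col 3 already zero → sign 0
signature = (0, 3, 1)

Answer: (0, 3, 1)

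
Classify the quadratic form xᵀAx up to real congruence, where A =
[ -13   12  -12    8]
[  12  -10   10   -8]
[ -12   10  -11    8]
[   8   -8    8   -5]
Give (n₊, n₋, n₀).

step 0: pivot -13 → sign −
step 1: pivot 14/13 → sign +
step 2: pivot -1 → sign −
step 3: pivot -3/7 → sign −
signature = (1, 3, 0)

Answer: (1, 3, 0)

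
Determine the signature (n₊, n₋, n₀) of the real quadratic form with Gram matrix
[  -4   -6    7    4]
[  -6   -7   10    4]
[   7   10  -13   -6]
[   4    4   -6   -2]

Answer: (2, 2, 0)

Derivation:
step 0: pivot -4 → sign −
step 1: pivot 2 → sign +
step 2: pivot -7/8 → sign −
step 3: pivot 2/7 → sign +
signature = (2, 2, 0)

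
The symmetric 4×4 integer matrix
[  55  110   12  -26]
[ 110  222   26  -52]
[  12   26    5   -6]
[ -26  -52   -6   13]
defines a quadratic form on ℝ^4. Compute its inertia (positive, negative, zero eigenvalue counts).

Answer: (4, 0, 0)

Derivation:
step 0: pivot 55 → sign +
step 1: pivot 2 → sign +
step 2: pivot 21/55 → sign +
step 3: pivot 3/7 → sign +
signature = (4, 0, 0)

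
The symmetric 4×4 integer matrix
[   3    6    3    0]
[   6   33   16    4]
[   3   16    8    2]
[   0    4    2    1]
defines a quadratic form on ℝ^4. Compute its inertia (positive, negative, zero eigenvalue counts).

step 0: pivot 3 → sign +
step 1: pivot 21 → sign +
step 2: pivot 5/21 → sign +
step 3: pivot 1/5 → sign +
signature = (4, 0, 0)

Answer: (4, 0, 0)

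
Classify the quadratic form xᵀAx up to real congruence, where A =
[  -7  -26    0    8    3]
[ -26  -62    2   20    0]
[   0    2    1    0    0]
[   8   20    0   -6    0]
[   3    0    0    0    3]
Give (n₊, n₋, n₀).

step 0: pivot -7 → sign −
step 1: pivot 242/7 → sign +
step 2: pivot 107/121 → sign +
step 3: pivot 6/107 → sign +
step 4: row/col 4 already zero → sign 0
signature = (3, 1, 1)

Answer: (3, 1, 1)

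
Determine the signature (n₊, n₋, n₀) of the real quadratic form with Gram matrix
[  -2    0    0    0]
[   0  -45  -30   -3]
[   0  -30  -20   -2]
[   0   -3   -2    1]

step 0: pivot -2 → sign −
step 1: pivot -45 → sign −
step 2: pivot 6/5 → sign +
step 3: row/col 3 already zero → sign 0
signature = (1, 2, 1)

Answer: (1, 2, 1)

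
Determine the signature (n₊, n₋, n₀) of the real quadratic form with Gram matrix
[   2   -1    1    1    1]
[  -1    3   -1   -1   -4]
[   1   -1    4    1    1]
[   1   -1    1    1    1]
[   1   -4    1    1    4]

step 0: pivot 2 → sign +
step 1: pivot 5/2 → sign +
step 2: pivot 17/5 → sign +
step 3: pivot 6/17 → sign +
step 4: pivot -3/2 → sign −
signature = (4, 1, 0)

Answer: (4, 1, 0)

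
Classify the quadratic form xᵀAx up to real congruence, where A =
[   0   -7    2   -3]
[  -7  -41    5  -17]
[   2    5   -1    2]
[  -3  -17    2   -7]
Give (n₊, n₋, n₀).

Answer: (2, 2, 0)

Derivation:
step 0: pivot -41 → sign −
step 1: pivot 49/41 → sign +
step 2: pivot -73/49 → sign −
step 3: pivot 3/73 → sign +
signature = (2, 2, 0)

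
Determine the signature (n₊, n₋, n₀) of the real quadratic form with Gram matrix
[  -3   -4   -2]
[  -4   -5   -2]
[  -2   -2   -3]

Answer: (1, 2, 0)

Derivation:
step 0: pivot -3 → sign −
step 1: pivot 1/3 → sign +
step 2: pivot -3 → sign −
signature = (1, 2, 0)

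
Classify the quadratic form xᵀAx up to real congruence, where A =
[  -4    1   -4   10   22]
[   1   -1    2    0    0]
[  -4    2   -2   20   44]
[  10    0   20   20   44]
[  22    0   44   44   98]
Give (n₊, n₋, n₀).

Answer: (2, 2, 1)

Derivation:
step 0: pivot -4 → sign −
step 1: pivot -3/4 → sign −
step 2: pivot 10/3 → sign +
step 3: pivot 6/5 → sign +
step 4: row/col 4 already zero → sign 0
signature = (2, 2, 1)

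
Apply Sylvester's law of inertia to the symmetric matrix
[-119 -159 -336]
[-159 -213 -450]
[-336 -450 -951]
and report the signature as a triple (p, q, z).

Answer: (0, 3, 0)

Derivation:
step 0: pivot -119 → sign −
step 1: pivot -66/119 → sign −
step 2: pivot -3/11 → sign −
signature = (0, 3, 0)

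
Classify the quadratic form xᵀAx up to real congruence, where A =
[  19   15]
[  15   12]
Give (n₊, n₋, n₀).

step 0: pivot 19 → sign +
step 1: pivot 3/19 → sign +
signature = (2, 0, 0)

Answer: (2, 0, 0)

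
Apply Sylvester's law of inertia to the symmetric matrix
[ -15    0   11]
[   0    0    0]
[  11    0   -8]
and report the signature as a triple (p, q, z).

Answer: (1, 1, 1)

Derivation:
step 0: pivot -15 → sign −
step 1: pivot 1/15 → sign +
step 2: row/col 2 already zero → sign 0
signature = (1, 1, 1)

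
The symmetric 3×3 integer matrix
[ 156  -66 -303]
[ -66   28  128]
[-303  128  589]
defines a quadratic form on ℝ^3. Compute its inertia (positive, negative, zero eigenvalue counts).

step 0: pivot 156 → sign +
step 1: pivot 1/13 → sign +
step 2: row/col 2 already zero → sign 0
signature = (2, 0, 1)

Answer: (2, 0, 1)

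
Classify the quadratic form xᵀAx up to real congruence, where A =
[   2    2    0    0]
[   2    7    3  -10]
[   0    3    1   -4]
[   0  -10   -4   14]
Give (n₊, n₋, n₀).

step 0: pivot 2 → sign +
step 1: pivot 5 → sign +
step 2: pivot -4/5 → sign −
step 3: pivot -1 → sign −
signature = (2, 2, 0)

Answer: (2, 2, 0)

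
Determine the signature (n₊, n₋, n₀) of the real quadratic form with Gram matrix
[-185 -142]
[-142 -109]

step 0: pivot -185 → sign −
step 1: pivot -1/185 → sign −
signature = (0, 2, 0)

Answer: (0, 2, 0)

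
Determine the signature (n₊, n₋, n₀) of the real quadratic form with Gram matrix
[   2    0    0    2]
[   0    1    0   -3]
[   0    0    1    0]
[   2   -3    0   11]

Answer: (3, 0, 1)

Derivation:
step 0: pivot 2 → sign +
step 1: pivot 1 → sign +
step 2: pivot 1 → sign +
step 3: row/col 3 already zero → sign 0
signature = (3, 0, 1)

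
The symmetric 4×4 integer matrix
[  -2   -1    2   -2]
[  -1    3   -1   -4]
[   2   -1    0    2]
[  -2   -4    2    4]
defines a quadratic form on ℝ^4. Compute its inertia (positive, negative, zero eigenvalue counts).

Answer: (2, 1, 1)

Derivation:
step 0: pivot -2 → sign −
step 1: pivot 7/2 → sign +
step 2: pivot 6/7 → sign +
step 3: row/col 3 already zero → sign 0
signature = (2, 1, 1)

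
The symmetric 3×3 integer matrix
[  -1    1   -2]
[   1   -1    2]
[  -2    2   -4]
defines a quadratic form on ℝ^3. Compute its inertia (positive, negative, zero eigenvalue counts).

Answer: (0, 1, 2)

Derivation:
step 0: pivot -1 → sign −
step 1: row/col 1 already zero → sign 0
step 2: row/col 2 already zero → sign 0
signature = (0, 1, 2)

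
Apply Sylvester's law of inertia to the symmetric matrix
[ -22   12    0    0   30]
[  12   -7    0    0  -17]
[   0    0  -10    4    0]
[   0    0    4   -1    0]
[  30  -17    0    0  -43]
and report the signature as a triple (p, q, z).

Answer: (1, 4, 0)

Derivation:
step 0: pivot -22 → sign −
step 1: pivot -5/11 → sign −
step 2: pivot -10 → sign −
step 3: pivot 3/5 → sign +
step 4: pivot -6/5 → sign −
signature = (1, 4, 0)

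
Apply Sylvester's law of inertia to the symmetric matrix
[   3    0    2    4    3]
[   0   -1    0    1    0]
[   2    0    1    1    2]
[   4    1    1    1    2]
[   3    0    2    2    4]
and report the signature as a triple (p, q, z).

step 0: pivot 3 → sign +
step 1: pivot -1 → sign −
step 2: pivot -1/3 → sign −
step 3: pivot 5 → sign +
step 4: pivot 1/5 → sign +
signature = (3, 2, 0)

Answer: (3, 2, 0)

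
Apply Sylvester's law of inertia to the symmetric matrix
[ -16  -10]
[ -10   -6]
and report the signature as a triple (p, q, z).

step 0: pivot -16 → sign −
step 1: pivot 1/4 → sign +
signature = (1, 1, 0)

Answer: (1, 1, 0)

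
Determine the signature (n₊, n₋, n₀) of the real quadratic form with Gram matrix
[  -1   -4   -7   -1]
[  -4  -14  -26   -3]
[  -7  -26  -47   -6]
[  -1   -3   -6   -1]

step 0: pivot -1 → sign −
step 1: pivot 2 → sign +
step 2: pivot -1/2 → sign −
step 3: row/col 3 already zero → sign 0
signature = (1, 2, 1)

Answer: (1, 2, 1)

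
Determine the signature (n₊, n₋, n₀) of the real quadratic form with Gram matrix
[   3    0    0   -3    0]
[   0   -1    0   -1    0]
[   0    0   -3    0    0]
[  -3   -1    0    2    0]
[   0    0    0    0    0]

Answer: (1, 2, 2)

Derivation:
step 0: pivot 3 → sign +
step 1: pivot -1 → sign −
step 2: pivot -3 → sign −
step 3: row/col 3 already zero → sign 0
step 4: row/col 4 already zero → sign 0
signature = (1, 2, 2)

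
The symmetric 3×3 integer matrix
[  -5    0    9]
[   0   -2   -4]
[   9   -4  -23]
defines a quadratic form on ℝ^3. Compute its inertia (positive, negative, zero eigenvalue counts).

step 0: pivot -5 → sign −
step 1: pivot -2 → sign −
step 2: pivot 6/5 → sign +
signature = (1, 2, 0)

Answer: (1, 2, 0)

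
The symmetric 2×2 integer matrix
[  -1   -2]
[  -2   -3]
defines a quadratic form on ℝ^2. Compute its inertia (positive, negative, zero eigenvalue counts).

Answer: (1, 1, 0)

Derivation:
step 0: pivot -1 → sign −
step 1: pivot 1 → sign +
signature = (1, 1, 0)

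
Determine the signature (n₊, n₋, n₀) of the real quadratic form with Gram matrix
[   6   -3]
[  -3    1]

step 0: pivot 6 → sign +
step 1: pivot -1/2 → sign −
signature = (1, 1, 0)

Answer: (1, 1, 0)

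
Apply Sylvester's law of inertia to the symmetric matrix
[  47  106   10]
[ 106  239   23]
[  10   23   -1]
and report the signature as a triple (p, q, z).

step 0: pivot 47 → sign +
step 1: pivot -3/47 → sign −
step 2: row/col 2 already zero → sign 0
signature = (1, 1, 1)

Answer: (1, 1, 1)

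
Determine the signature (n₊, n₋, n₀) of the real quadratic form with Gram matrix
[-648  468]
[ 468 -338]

Answer: (0, 1, 1)

Derivation:
step 0: pivot -648 → sign −
step 1: row/col 1 already zero → sign 0
signature = (0, 1, 1)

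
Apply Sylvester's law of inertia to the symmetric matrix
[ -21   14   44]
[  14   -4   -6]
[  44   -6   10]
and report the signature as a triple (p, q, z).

Answer: (2, 1, 0)

Derivation:
step 0: pivot -21 → sign −
step 1: pivot 16/3 → sign +
step 2: pivot 3/28 → sign +
signature = (2, 1, 0)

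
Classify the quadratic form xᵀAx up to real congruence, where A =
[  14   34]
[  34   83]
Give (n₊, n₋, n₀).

Answer: (2, 0, 0)

Derivation:
step 0: pivot 14 → sign +
step 1: pivot 3/7 → sign +
signature = (2, 0, 0)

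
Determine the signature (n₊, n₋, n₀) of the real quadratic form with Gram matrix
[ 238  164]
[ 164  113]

Answer: (1, 1, 0)

Derivation:
step 0: pivot 238 → sign +
step 1: pivot -1/119 → sign −
signature = (1, 1, 0)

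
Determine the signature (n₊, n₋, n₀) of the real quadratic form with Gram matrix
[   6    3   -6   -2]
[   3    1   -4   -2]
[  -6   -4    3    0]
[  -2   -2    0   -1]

step 0: pivot 6 → sign +
step 1: pivot -1/2 → sign −
step 2: pivot -1 → sign −
step 3: pivot 1/3 → sign +
signature = (2, 2, 0)

Answer: (2, 2, 0)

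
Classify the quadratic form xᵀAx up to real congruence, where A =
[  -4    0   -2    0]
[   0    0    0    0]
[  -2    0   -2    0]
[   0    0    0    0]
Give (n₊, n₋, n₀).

step 0: pivot -4 → sign −
step 1: pivot -1 → sign −
step 2: row/col 2 already zero → sign 0
step 3: row/col 3 already zero → sign 0
signature = (0, 2, 2)

Answer: (0, 2, 2)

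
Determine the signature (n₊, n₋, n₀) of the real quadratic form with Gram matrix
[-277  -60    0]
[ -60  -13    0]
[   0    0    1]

Answer: (1, 2, 0)

Derivation:
step 0: pivot -277 → sign −
step 1: pivot -1/277 → sign −
step 2: pivot 1 → sign +
signature = (1, 2, 0)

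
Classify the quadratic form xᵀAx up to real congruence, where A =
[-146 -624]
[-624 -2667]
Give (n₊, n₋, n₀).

Answer: (0, 2, 0)

Derivation:
step 0: pivot -146 → sign −
step 1: pivot -3/73 → sign −
signature = (0, 2, 0)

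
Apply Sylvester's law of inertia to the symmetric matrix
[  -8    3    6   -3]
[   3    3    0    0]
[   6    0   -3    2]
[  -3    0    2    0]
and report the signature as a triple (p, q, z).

Answer: (3, 1, 0)

Derivation:
step 0: pivot -8 → sign −
step 1: pivot 33/8 → sign +
step 2: pivot 3/11 → sign +
step 3: pivot 1/3 → sign +
signature = (3, 1, 0)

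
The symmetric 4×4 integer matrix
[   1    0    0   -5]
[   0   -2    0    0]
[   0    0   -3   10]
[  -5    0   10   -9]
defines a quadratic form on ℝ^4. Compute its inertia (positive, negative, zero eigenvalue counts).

Answer: (1, 3, 0)

Derivation:
step 0: pivot 1 → sign +
step 1: pivot -2 → sign −
step 2: pivot -3 → sign −
step 3: pivot -2/3 → sign −
signature = (1, 3, 0)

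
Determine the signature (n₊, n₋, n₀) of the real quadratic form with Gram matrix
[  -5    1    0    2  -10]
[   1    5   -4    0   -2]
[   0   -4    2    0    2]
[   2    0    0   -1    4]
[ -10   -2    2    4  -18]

step 0: pivot -5 → sign −
step 1: pivot 26/5 → sign +
step 2: pivot -14/13 → sign −
step 3: pivot -1/7 → sign −
step 4: row/col 4 already zero → sign 0
signature = (1, 3, 1)

Answer: (1, 3, 1)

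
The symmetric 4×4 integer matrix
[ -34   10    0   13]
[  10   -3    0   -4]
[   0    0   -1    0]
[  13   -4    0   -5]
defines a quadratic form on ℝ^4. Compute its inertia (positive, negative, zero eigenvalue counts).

step 0: pivot -34 → sign −
step 1: pivot -1/17 → sign −
step 2: pivot -1 → sign −
step 3: pivot 1/2 → sign +
signature = (1, 3, 0)

Answer: (1, 3, 0)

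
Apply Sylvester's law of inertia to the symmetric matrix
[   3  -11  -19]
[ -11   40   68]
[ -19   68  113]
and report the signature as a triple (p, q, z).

Answer: (2, 1, 0)

Derivation:
step 0: pivot 3 → sign +
step 1: pivot -1/3 → sign −
step 2: pivot 1 → sign +
signature = (2, 1, 0)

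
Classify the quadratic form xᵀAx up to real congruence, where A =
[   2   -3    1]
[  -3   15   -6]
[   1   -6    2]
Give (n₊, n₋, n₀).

Answer: (2, 1, 0)

Derivation:
step 0: pivot 2 → sign +
step 1: pivot 21/2 → sign +
step 2: pivot -3/7 → sign −
signature = (2, 1, 0)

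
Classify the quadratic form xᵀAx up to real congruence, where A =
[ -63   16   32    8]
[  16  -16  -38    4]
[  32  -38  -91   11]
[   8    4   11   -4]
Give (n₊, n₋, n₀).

step 0: pivot -63 → sign −
step 1: pivot -752/63 → sign −
step 2: pivot 3/188 → sign +
step 3: row/col 3 already zero → sign 0
signature = (1, 2, 1)

Answer: (1, 2, 1)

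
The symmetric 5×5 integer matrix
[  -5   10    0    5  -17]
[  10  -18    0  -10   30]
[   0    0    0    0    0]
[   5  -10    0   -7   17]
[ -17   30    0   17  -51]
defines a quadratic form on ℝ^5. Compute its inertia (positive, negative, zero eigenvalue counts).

step 0: pivot -5 → sign −
step 1: pivot 2 → sign +
step 2: pivot -2 → sign −
step 3: pivot -6/5 → sign −
step 4: row/col 4 already zero → sign 0
signature = (1, 3, 1)

Answer: (1, 3, 1)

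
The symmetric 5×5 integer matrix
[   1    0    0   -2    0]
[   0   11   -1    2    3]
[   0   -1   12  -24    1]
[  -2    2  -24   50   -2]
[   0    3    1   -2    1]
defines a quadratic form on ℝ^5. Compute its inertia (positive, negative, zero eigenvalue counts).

Answer: (4, 1, 0)

Derivation:
step 0: pivot 1 → sign +
step 1: pivot 11 → sign +
step 2: pivot 131/11 → sign +
step 3: pivot -2 → sign −
step 4: pivot 6/131 → sign +
signature = (4, 1, 0)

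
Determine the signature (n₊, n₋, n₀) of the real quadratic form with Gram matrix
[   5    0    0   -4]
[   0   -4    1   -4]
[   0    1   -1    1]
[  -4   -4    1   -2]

Answer: (1, 3, 0)

Derivation:
step 0: pivot 5 → sign +
step 1: pivot -4 → sign −
step 2: pivot -3/4 → sign −
step 3: pivot -6/5 → sign −
signature = (1, 3, 0)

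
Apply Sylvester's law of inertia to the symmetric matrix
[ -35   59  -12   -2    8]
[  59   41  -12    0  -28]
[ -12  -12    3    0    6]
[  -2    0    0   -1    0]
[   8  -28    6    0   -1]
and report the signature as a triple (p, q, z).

step 0: pivot -35 → sign −
step 1: pivot 4916/35 → sign +
step 2: pivot -345/1229 → sign −
step 3: pivot -108/115 → sign −
step 4: row/col 4 already zero → sign 0
signature = (1, 3, 1)

Answer: (1, 3, 1)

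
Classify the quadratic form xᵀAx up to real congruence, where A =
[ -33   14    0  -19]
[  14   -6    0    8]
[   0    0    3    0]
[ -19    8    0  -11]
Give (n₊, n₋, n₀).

Answer: (1, 2, 1)

Derivation:
step 0: pivot -33 → sign −
step 1: pivot -2/33 → sign −
step 2: pivot 3 → sign +
step 3: row/col 3 already zero → sign 0
signature = (1, 2, 1)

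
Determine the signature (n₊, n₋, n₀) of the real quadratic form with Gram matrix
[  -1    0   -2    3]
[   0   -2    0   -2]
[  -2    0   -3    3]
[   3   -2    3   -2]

step 0: pivot -1 → sign −
step 1: pivot -2 → sign −
step 2: pivot 1 → sign +
step 3: row/col 3 already zero → sign 0
signature = (1, 2, 1)

Answer: (1, 2, 1)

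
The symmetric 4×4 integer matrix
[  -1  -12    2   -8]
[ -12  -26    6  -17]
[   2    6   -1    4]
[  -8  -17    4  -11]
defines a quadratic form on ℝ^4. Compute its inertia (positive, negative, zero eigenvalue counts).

step 0: pivot -1 → sign −
step 1: pivot 118 → sign +
step 2: pivot 15/59 → sign +
step 3: pivot 1/10 → sign +
signature = (3, 1, 0)

Answer: (3, 1, 0)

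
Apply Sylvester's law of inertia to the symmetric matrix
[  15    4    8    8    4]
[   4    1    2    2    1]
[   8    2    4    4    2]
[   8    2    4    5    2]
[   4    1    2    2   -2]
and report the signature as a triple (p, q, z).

step 0: pivot 15 → sign +
step 1: pivot -1/15 → sign −
step 2: pivot 1 → sign +
step 3: pivot -3 → sign −
step 4: row/col 4 already zero → sign 0
signature = (2, 2, 1)

Answer: (2, 2, 1)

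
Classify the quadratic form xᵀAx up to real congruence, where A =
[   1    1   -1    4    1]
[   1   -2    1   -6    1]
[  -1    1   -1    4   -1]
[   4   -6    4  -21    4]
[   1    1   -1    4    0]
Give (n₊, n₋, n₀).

step 0: pivot 1 → sign +
step 1: pivot -3 → sign −
step 2: pivot -2/3 → sign −
step 3: pivot -1 → sign −
step 4: pivot -1 → sign −
signature = (1, 4, 0)

Answer: (1, 4, 0)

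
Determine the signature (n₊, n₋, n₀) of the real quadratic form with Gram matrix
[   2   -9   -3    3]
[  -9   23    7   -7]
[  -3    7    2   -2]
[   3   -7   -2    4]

Answer: (2, 2, 0)

Derivation:
step 0: pivot 2 → sign +
step 1: pivot -35/2 → sign −
step 2: pivot -3/35 → sign −
step 3: pivot 2 → sign +
signature = (2, 2, 0)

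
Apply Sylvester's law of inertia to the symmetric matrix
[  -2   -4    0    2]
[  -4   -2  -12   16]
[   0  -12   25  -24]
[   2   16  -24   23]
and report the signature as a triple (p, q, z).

Answer: (3, 1, 0)

Derivation:
step 0: pivot -2 → sign −
step 1: pivot 6 → sign +
step 2: pivot 1 → sign +
step 3: pivot 1 → sign +
signature = (3, 1, 0)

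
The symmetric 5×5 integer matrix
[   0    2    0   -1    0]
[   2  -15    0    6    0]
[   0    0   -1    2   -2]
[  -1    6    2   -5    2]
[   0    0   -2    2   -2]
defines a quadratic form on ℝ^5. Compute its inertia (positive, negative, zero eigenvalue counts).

step 0: pivot -15 → sign −
step 1: pivot 4/15 → sign +
step 2: pivot -1 → sign −
step 3: pivot 5/4 → sign +
step 4: pivot -6/5 → sign −
signature = (2, 3, 0)

Answer: (2, 3, 0)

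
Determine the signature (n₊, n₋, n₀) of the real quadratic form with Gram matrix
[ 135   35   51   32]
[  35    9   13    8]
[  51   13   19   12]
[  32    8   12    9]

step 0: pivot 135 → sign +
step 1: pivot -2/27 → sign −
step 2: pivot 2/5 → sign +
step 3: pivot 1 → sign +
signature = (3, 1, 0)

Answer: (3, 1, 0)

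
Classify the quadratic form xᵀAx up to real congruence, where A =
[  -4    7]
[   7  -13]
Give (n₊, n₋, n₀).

step 0: pivot -4 → sign −
step 1: pivot -3/4 → sign −
signature = (0, 2, 0)

Answer: (0, 2, 0)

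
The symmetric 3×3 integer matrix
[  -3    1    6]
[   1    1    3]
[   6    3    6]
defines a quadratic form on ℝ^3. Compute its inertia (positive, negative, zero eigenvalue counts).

step 0: pivot -3 → sign −
step 1: pivot 4/3 → sign +
step 2: pivot -3/4 → sign −
signature = (1, 2, 0)

Answer: (1, 2, 0)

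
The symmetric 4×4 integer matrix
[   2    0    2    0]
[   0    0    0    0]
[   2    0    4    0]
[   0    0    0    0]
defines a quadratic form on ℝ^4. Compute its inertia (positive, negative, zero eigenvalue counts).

step 0: pivot 2 → sign +
step 1: pivot 2 → sign +
step 2: row/col 2 already zero → sign 0
step 3: row/col 3 already zero → sign 0
signature = (2, 0, 2)

Answer: (2, 0, 2)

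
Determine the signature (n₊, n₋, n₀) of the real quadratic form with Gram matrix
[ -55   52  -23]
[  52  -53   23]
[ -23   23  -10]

Answer: (1, 2, 0)

Derivation:
step 0: pivot -55 → sign −
step 1: pivot -211/55 → sign −
step 2: pivot 6/211 → sign +
signature = (1, 2, 0)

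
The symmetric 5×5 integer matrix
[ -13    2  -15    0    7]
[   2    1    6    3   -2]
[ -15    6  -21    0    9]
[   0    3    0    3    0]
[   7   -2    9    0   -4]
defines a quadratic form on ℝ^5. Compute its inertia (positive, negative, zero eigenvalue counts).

step 0: pivot -13 → sign −
step 1: pivot 17/13 → sign +
step 2: pivot -240/17 → sign −
step 3: pivot 6/5 → sign +
step 4: row/col 4 already zero → sign 0
signature = (2, 2, 1)

Answer: (2, 2, 1)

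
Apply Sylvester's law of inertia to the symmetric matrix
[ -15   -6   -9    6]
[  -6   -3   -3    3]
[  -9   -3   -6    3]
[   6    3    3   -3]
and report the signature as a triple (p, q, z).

step 0: pivot -15 → sign −
step 1: pivot -3/5 → sign −
step 2: row/col 2 already zero → sign 0
step 3: row/col 3 already zero → sign 0
signature = (0, 2, 2)

Answer: (0, 2, 2)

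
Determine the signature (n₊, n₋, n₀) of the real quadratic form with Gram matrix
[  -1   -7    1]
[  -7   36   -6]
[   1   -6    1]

step 0: pivot -1 → sign −
step 1: pivot 85 → sign +
step 2: pivot 1/85 → sign +
signature = (2, 1, 0)

Answer: (2, 1, 0)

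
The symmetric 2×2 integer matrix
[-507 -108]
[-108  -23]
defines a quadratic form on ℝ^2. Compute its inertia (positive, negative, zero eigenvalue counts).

Answer: (1, 1, 0)

Derivation:
step 0: pivot -507 → sign −
step 1: pivot 1/169 → sign +
signature = (1, 1, 0)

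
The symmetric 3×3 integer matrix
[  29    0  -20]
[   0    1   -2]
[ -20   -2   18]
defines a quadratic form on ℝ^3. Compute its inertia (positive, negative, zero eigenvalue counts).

Answer: (3, 0, 0)

Derivation:
step 0: pivot 29 → sign +
step 1: pivot 1 → sign +
step 2: pivot 6/29 → sign +
signature = (3, 0, 0)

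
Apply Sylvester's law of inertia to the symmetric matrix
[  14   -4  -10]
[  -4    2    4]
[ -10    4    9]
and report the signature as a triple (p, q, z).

Answer: (3, 0, 0)

Derivation:
step 0: pivot 14 → sign +
step 1: pivot 6/7 → sign +
step 2: pivot 1/3 → sign +
signature = (3, 0, 0)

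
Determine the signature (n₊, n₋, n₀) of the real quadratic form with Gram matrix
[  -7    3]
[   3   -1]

Answer: (1, 1, 0)

Derivation:
step 0: pivot -7 → sign −
step 1: pivot 2/7 → sign +
signature = (1, 1, 0)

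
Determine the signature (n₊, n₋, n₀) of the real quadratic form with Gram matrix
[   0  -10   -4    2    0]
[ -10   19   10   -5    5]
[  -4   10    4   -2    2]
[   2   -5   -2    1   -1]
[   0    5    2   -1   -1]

Answer: (1, 3, 1)

Derivation:
step 0: pivot 19 → sign +
step 1: pivot -100/19 → sign −
step 2: pivot -24/25 → sign −
step 3: pivot -1 → sign −
step 4: row/col 4 already zero → sign 0
signature = (1, 3, 1)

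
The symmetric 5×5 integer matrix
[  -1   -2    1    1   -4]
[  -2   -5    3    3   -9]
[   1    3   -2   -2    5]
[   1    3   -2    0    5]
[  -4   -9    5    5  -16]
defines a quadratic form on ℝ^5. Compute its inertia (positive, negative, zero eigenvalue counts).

step 0: pivot -1 → sign −
step 1: pivot -1 → sign −
step 2: pivot 2 → sign +
step 3: pivot 1 → sign +
step 4: row/col 4 already zero → sign 0
signature = (2, 2, 1)

Answer: (2, 2, 1)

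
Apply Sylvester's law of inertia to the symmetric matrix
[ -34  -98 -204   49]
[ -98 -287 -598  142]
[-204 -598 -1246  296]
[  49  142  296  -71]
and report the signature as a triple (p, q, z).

Answer: (1, 3, 0)

Derivation:
step 0: pivot -34 → sign −
step 1: pivot -77/17 → sign −
step 2: pivot 6/77 → sign +
step 3: pivot -3/2 → sign −
signature = (1, 3, 0)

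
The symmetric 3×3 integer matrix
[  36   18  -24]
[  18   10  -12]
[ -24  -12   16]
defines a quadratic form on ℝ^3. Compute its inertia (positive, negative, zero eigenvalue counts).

step 0: pivot 36 → sign +
step 1: pivot 1 → sign +
step 2: row/col 2 already zero → sign 0
signature = (2, 0, 1)

Answer: (2, 0, 1)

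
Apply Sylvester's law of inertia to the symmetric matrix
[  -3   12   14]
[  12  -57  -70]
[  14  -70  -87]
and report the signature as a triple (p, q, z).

step 0: pivot -3 → sign −
step 1: pivot -9 → sign −
step 2: pivot 1/9 → sign +
signature = (1, 2, 0)

Answer: (1, 2, 0)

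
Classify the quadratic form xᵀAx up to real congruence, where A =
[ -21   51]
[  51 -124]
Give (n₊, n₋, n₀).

Answer: (0, 2, 0)

Derivation:
step 0: pivot -21 → sign −
step 1: pivot -1/7 → sign −
signature = (0, 2, 0)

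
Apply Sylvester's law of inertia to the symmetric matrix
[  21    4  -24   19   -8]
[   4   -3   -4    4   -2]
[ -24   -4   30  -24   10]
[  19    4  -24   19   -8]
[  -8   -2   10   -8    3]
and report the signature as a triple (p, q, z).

step 0: pivot 21 → sign +
step 1: pivot -79/21 → sign −
step 2: pivot 210/79 → sign +
step 3: pivot -2/105 → sign −
step 4: pivot 1 → sign +
signature = (3, 2, 0)

Answer: (3, 2, 0)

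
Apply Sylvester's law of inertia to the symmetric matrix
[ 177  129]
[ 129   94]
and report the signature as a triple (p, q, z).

step 0: pivot 177 → sign +
step 1: pivot -1/59 → sign −
signature = (1, 1, 0)

Answer: (1, 1, 0)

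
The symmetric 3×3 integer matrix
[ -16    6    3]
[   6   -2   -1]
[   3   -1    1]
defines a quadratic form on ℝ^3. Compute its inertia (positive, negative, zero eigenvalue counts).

Answer: (2, 1, 0)

Derivation:
step 0: pivot -16 → sign −
step 1: pivot 1/4 → sign +
step 2: pivot 3/2 → sign +
signature = (2, 1, 0)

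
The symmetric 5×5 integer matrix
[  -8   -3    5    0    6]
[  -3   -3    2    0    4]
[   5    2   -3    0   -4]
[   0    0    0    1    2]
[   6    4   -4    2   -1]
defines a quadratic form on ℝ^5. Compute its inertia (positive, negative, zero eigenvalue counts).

step 0: pivot -8 → sign −
step 1: pivot -15/8 → sign −
step 2: pivot 2/15 → sign +
step 3: pivot 1 → sign +
step 4: pivot 1 → sign +
signature = (3, 2, 0)

Answer: (3, 2, 0)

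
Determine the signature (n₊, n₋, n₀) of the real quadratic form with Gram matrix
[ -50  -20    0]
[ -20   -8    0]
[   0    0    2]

step 0: pivot -50 → sign −
step 1: pivot 2 → sign +
step 2: row/col 2 already zero → sign 0
signature = (1, 1, 1)

Answer: (1, 1, 1)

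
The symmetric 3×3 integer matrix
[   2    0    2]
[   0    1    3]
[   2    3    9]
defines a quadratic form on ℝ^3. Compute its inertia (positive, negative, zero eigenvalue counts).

Answer: (2, 1, 0)

Derivation:
step 0: pivot 2 → sign +
step 1: pivot 1 → sign +
step 2: pivot -2 → sign −
signature = (2, 1, 0)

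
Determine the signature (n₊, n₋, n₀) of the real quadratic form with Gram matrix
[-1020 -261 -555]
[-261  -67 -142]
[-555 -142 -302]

step 0: pivot -1020 → sign −
step 1: pivot -73/340 → sign −
step 2: pivot -1/73 → sign −
signature = (0, 3, 0)

Answer: (0, 3, 0)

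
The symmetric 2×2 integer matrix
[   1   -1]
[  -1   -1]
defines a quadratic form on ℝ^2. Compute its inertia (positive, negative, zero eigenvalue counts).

Answer: (1, 1, 0)

Derivation:
step 0: pivot 1 → sign +
step 1: pivot -2 → sign −
signature = (1, 1, 0)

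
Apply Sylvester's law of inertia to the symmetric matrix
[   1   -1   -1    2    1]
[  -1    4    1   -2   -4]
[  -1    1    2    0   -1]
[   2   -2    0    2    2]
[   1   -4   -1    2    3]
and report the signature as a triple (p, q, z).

step 0: pivot 1 → sign +
step 1: pivot 3 → sign +
step 2: pivot 1 → sign +
step 3: pivot -6 → sign −
step 4: pivot -1 → sign −
signature = (3, 2, 0)

Answer: (3, 2, 0)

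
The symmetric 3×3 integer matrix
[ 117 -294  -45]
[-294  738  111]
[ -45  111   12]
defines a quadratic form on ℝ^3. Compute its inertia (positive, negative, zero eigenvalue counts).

Answer: (2, 1, 0)

Derivation:
step 0: pivot 117 → sign +
step 1: pivot -10/13 → sign −
step 2: pivot 3/10 → sign +
signature = (2, 1, 0)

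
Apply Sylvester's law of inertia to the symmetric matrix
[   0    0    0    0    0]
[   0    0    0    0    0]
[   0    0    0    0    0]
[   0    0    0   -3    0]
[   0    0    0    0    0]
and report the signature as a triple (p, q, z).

step 0: pivot -3 → sign −
step 1: row/col 1 already zero → sign 0
step 2: row/col 2 already zero → sign 0
step 3: row/col 3 already zero → sign 0
step 4: row/col 4 already zero → sign 0
signature = (0, 1, 4)

Answer: (0, 1, 4)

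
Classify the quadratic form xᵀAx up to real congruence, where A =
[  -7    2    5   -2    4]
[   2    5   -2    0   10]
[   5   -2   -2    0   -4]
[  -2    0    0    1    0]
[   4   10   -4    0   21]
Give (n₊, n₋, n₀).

step 0: pivot -7 → sign −
step 1: pivot 39/7 → sign +
step 2: pivot 59/39 → sign +
step 3: pivot 3/59 → sign +
step 4: pivot 1 → sign +
signature = (4, 1, 0)

Answer: (4, 1, 0)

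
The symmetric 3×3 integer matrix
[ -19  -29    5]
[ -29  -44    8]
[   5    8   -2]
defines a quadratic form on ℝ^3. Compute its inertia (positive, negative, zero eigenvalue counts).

Answer: (1, 2, 0)

Derivation:
step 0: pivot -19 → sign −
step 1: pivot 5/19 → sign +
step 2: pivot -6/5 → sign −
signature = (1, 2, 0)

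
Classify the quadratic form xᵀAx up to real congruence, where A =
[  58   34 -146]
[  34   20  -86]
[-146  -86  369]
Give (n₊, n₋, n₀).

step 0: pivot 58 → sign +
step 1: pivot 2/29 → sign +
step 2: pivot -1 → sign −
signature = (2, 1, 0)

Answer: (2, 1, 0)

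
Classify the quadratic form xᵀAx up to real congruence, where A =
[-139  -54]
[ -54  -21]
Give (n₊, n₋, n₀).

Answer: (0, 2, 0)

Derivation:
step 0: pivot -139 → sign −
step 1: pivot -3/139 → sign −
signature = (0, 2, 0)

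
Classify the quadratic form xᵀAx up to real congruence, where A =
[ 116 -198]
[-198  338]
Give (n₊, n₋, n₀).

step 0: pivot 116 → sign +
step 1: pivot 1/29 → sign +
signature = (2, 0, 0)

Answer: (2, 0, 0)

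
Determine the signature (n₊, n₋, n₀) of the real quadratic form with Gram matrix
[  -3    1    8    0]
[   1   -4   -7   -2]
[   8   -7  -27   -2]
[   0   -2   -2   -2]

step 0: pivot -3 → sign −
step 1: pivot -11/3 → sign −
step 2: pivot -6/11 → sign −
step 3: pivot -2/3 → sign −
signature = (0, 4, 0)

Answer: (0, 4, 0)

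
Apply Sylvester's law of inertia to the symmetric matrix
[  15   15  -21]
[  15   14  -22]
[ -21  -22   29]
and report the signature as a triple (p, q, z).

step 0: pivot 15 → sign +
step 1: pivot -1 → sign −
step 2: pivot 3/5 → sign +
signature = (2, 1, 0)

Answer: (2, 1, 0)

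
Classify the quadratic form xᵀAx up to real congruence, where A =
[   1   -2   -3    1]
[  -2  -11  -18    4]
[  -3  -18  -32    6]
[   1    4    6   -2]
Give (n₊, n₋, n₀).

Answer: (1, 3, 0)

Derivation:
step 0: pivot 1 → sign +
step 1: pivot -15 → sign −
step 2: pivot -13/5 → sign −
step 3: pivot -6/13 → sign −
signature = (1, 3, 0)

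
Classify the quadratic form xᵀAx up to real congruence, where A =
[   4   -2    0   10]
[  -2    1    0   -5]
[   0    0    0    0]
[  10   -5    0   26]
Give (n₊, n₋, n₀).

Answer: (2, 0, 2)

Derivation:
step 0: pivot 4 → sign +
step 1: pivot 1 → sign +
step 2: row/col 2 already zero → sign 0
step 3: row/col 3 already zero → sign 0
signature = (2, 0, 2)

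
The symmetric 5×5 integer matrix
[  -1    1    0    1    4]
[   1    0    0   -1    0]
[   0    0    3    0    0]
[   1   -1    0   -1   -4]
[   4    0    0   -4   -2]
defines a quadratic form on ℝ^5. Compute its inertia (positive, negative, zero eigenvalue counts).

Answer: (2, 2, 1)

Derivation:
step 0: pivot -1 → sign −
step 1: pivot 1 → sign +
step 2: pivot 3 → sign +
step 3: pivot -2 → sign −
step 4: row/col 4 already zero → sign 0
signature = (2, 2, 1)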